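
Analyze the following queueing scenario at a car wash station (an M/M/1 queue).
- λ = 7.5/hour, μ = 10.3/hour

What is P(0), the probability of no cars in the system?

ρ = λ/μ = 7.5/10.3 = 0.7282
P(0) = 1 - ρ = 1 - 0.7282 = 0.2718
The server is idle 27.18% of the time.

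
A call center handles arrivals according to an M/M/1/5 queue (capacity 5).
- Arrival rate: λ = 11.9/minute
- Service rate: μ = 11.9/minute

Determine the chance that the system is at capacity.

ρ = λ/μ = 11.9/11.9 = 1 exactly.
With ρ = 1 the usual (1-ρ)/(1-ρ^(K+1)) form is 0/0; instead every state 0..K is equally likely.
P₀ = 1/(K+1) = 1/6 = 0.1667
P_K = P₀×ρ^K = P₀ = 0.1667
Blocking probability = 16.67%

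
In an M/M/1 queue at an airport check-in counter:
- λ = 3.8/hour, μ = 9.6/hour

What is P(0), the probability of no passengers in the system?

ρ = λ/μ = 3.8/9.6 = 0.3958
P(0) = 1 - ρ = 1 - 0.3958 = 0.6042
The server is idle 60.42% of the time.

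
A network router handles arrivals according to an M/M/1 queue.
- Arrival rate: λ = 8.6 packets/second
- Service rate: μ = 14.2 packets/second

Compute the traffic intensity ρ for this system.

Server utilization: ρ = λ/μ
ρ = 8.6/14.2 = 0.6056
The server is busy 60.56% of the time.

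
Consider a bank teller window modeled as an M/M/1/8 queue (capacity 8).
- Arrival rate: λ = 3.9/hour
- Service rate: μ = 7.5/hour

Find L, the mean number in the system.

ρ = λ/μ = 3.9/7.5 = 0.5200
P₀ = (1-ρ)/(1-ρ^(K+1)) = (1-0.5200)/(1-0.5200^9) = 0.4800/0.9972 = 0.4813
P_K = P₀×ρ^K = 0.4813 × 0.5200^8 = 0.4813 × 0.005346 = 0.002573
L = ρ[1 - (K+1)ρ^K + Kρ^(K+1)] / [(1-ρ)(1-ρ^(K+1))]
L = 0.5200 × (1 - 9×0.005346 + 8×0.002780) / ((1 - 0.5200) × (1 - 0.002780)) = 1.0582 transactions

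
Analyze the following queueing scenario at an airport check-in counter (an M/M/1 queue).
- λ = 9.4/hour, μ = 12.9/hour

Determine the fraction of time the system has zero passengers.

ρ = λ/μ = 9.4/12.9 = 0.7287
P(0) = 1 - ρ = 1 - 0.7287 = 0.2713
The server is idle 27.13% of the time.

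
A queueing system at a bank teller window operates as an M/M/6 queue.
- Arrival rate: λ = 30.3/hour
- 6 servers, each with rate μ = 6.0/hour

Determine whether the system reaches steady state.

Stability requires ρ = λ/(cμ) < 1
ρ = 30.3/(6 × 6.0) = 30.3/36.00 = 0.8417
Since 0.8417 < 1, the system is STABLE.
The servers are busy 84.17% of the time.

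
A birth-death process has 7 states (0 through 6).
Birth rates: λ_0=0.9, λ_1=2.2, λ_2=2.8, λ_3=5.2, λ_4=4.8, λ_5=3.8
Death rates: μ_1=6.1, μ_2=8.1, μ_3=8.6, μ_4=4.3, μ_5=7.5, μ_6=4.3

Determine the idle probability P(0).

Ratios P(n)/P(0) = (λ₀···λₙ₋₁)/(μ₁···μₙ):
P(1)/P(0) = (0.9)/(6.1) = 0.14754
P(2)/P(0) = (0.9×2.2)/(6.1×8.1) = 0.040073
P(3)/P(0) = (0.9×2.2×2.8)/(6.1×8.1×8.6) = 0.013047
P(4)/P(0) = (0.9×2.2×2.8×5.2)/(6.1×8.1×8.6×4.3) = 0.015778
P(5)/P(0) = (0.9×2.2×2.8×5.2×4.8)/(6.1×8.1×8.6×4.3×7.5) = 0.010098
P(6)/P(0) = (0.9×2.2×2.8×5.2×4.8×3.8)/(6.1×8.1×8.6×4.3×7.5×4.3) = 0.0089236

Normalization: ∑ P(n) = 1
P(0) × (1.0000 + 0.14754 + 0.040073 + 0.013047 + 0.015778 + 0.010098 + 0.0089236) = 1
P(0) × 1.2355 = 1
P(0) = 1/1.2355 = 0.8094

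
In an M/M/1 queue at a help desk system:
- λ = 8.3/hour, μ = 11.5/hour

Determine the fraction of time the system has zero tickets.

ρ = λ/μ = 8.3/11.5 = 0.7217
P(0) = 1 - ρ = 1 - 0.7217 = 0.2783
The server is idle 27.83% of the time.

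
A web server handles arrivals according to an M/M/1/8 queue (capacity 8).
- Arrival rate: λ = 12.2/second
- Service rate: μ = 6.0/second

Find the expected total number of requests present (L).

ρ = λ/μ = 12.2/6.0 = 2.03333
P₀ = (1-ρ)/(1-ρ^(K+1)) = (1-2.03333)/(1-2.03333^9) = -1.0333/-593.1154 = 0.001742
P_K = P₀×ρ^K = 0.0017422 × 2.03333^8 = 0.0017422 × 292.1884 = 0.5091
L = ρ[1 - (K+1)ρ^K + Kρ^(K+1)] / [(1-ρ)(1-ρ^(K+1))]
L = 2.03333 × (1 - 9×292.1884 + 8×594.1154) / ((1 - 2.03333) × (1 - 594.1154)) = 7.0474 requests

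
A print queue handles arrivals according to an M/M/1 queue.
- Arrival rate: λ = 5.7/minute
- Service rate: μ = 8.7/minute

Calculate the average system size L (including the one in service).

ρ = λ/μ = 5.7/8.7 = 0.6552
For M/M/1: L = λ/(μ-λ)
L = 5.7/(8.7-5.7) = 5.7/3.00
L = 1.9000 jobs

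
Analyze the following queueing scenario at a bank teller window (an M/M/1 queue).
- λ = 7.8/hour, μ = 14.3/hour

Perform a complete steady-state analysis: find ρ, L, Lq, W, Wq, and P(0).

Step 1: ρ = λ/μ = 7.8/14.3 = 0.5455
Step 2: L = λ/(μ-λ) = 7.8/6.50 = 1.2000
Step 3: Lq = λ²/(μ(μ-λ)) = 60.84/(14.3×6.50) = 0.6545
Step 4: W = 1/(μ-λ) = 1/6.50 = 0.15385
Step 5: Wq = λ/(μ(μ-λ)) = 7.8/(14.3×6.50) = 0.08392
Step 6: P(0) = 1-ρ = 0.4545
Verify: L = λW = 7.8×0.15385 = 1.2000 ✔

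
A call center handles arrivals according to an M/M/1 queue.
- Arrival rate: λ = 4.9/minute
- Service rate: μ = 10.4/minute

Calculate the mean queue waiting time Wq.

First, compute utilization: ρ = λ/μ = 4.9/10.4 = 0.4712
For M/M/1: Wq = λ/(μ(μ-λ))
Wq = 4.9/(10.4 × (10.4-4.9))
Wq = 4.9/(10.4 × 5.50)
Wq = 0.08566 minutes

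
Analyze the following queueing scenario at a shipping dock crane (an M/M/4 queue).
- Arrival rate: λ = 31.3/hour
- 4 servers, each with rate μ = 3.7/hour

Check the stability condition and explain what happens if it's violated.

Stability requires ρ = λ/(cμ) < 1
ρ = 31.3/(4 × 3.7) = 31.3/14.80 = 2.1149
Since 2.1149 ≥ 1, the system is UNSTABLE.
Need c > λ/μ = 31.3/3.7 = 8.46.
Minimum servers needed: c = 9.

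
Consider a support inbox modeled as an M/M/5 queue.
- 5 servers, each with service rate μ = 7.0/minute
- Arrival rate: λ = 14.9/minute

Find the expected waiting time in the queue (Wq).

Traffic intensity: ρ = λ/(cμ) = 14.9/(5×7.0) = 0.4257
Since ρ = 0.4257 < 1, system is stable.
Offered load a = λ/μ = cρ = 14.9/7.0 = 2.1286
P₀ = [ Σₙ₌₀^4 aⁿ/n! + a^5/(5!(1-ρ)) ]⁻¹
Σ = a^0/0! + a^1/1! + a^2/2! + a^3/3! + a^4/4! = 1.0000 + 2.1286 + 2.2654 + 1.6074 + 0.8553 = 7.8567
a^5/(5!(1-ρ)) = 43.6959/(120 × 0.57429) = 0.6341
P₀ = 1/(7.8567 + 0.6341) = 0.1178
Lq = P₀·a^5·ρ / (5!(1-ρ)²) = 0.11778 × 43.6959 × 0.42571 / (120 × 0.32980) = 0.05536
Wq = Lq/λ = 0.05536/14.9 = 0.003715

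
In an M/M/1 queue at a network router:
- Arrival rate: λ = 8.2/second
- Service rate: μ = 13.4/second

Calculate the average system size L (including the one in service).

ρ = λ/μ = 8.2/13.4 = 0.6119
For M/M/1: L = λ/(μ-λ)
L = 8.2/(13.4-8.2) = 8.2/5.20
L = 1.5769 packets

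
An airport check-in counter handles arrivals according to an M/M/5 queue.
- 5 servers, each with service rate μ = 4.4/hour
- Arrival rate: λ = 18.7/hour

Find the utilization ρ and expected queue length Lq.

Traffic intensity: ρ = λ/(cμ) = 18.7/(5×4.4) = 0.8500
Since ρ = 0.8500 < 1, system is stable.
Offered load a = λ/μ = cρ = 18.7/4.4 = 4.2500
P₀ = [ Σₙ₌₀^4 aⁿ/n! + a^5/(5!(1-ρ)) ]⁻¹
Σ = a^0/0! + a^1/1! + a^2/2! + a^3/3! + a^4/4! = 1.0000 + 4.2500 + 9.0312 + 12.7943 + 13.5939 = 40.6694
a^5/(5!(1-ρ)) = 1386.5791/(120 × 0.1500) = 77.0322
P₀ = 1/(40.6694 + 77.0322) = 0.008496
Lq = P₀·a^5·ρ / (5!(1-ρ)²) = 0.0084961 × 1386.5791 × 0.85000 / (120 × 0.022500) = 3.7087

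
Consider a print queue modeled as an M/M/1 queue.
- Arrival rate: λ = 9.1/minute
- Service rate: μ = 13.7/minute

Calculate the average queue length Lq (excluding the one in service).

ρ = λ/μ = 9.1/13.7 = 0.6642
For M/M/1: Lq = λ²/(μ(μ-λ))
Lq = 82.81/(13.7 × 4.60)
Lq = 1.3140 jobs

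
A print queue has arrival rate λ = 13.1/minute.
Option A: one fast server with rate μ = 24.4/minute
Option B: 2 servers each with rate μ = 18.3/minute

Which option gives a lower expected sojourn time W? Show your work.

Option A: single server μ = 24.4 (M/M/1)
  ρ_A = 13.1/24.4 = 0.5369
  W_A = 1/(μ-λ) = 1/(24.4-13.1) = 1/11.30 = 0.08850

Option B: 2 servers μ = 18.3 (M/M/2)
  ρ_B = λ/(cμ) = 13.1/(2×18.3) = 0.3579
  Offered load a = λ/μ = cρ = 13.1/18.3 = 0.7158
  P₀ = [ Σₙ₌₀^1 aⁿ/n! + a^2/(2!(1-ρ)) ]⁻¹
  Σ = a^0/0! + a^1/1! = 1.0000 + 0.7158 = 1.7158
  a^2/(2!(1-ρ)) = 0.5124/(2 × 0.6421) = 0.3990
  P₀ = 1/(1.7158 + 0.39905) = 0.4728
  Lq = P₀·a^2·ρ / (2!(1-ρ)²) = 0.47284 × 0.51244 × 0.35792 / (2 × 0.41226) = 0.1052
  Wq_B = Lq/λ = 0.10518/13.1 = 0.008029
  W_B = Wq_B + 1/μ = 0.008029 + 0.05464 = 0.06267

Since W_B = 0.06267 < W_A = 0.08850, Option B (multiple servers) has the shorter time in system.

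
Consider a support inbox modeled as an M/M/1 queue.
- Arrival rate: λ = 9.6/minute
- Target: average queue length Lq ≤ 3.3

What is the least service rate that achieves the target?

For M/M/1: Lq = λ²/(μ(μ-λ))
Need Lq ≤ 3.3, i.e. μ(μ-λ) ≥ λ²/3.3
μ² - 9.6μ - 92.16/3.3 ≥ 0  →  μ² - 9.6μ - 27.92727 ≥ 0
Quadratic formula (positive root): μ = [λ + √(λ² + 4×27.92727)]/2
Discriminant: 92.16 + 4×27.92727 = 203.8691, √203.8691 = 14.2783
μ ≥ (9.6 + 14.2783)/2 = 11.9391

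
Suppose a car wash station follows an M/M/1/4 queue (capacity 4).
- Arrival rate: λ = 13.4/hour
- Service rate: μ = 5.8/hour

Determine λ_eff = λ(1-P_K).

ρ = λ/μ = 13.4/5.8 = 2.31034
P₀ = (1-ρ)/(1-ρ^(K+1)) = (1-2.31034)/(1-2.31034^5) = -1.3103/-64.8233 = 0.02021
P_K = P₀×ρ^K = 0.020214 × 2.31034^4 = 0.020214 × 28.4907 = 0.5759
λ_eff = λ(1-P_K) = 13.4 × (1 - 0.57591) = 13.4 × 0.42409 = 5.6828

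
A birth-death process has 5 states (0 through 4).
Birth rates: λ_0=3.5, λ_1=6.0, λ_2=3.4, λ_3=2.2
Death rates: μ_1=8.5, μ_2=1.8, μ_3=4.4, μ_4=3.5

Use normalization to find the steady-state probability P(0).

Ratios P(n)/P(0) = (λ₀···λₙ₋₁)/(μ₁···μₙ):
P(1)/P(0) = (3.5)/(8.5) = 0.4118
P(2)/P(0) = (3.5×6.0)/(8.5×1.8) = 1.3725
P(3)/P(0) = (3.5×6.0×3.4)/(8.5×1.8×4.4) = 1.0606
P(4)/P(0) = (3.5×6.0×3.4×2.2)/(8.5×1.8×4.4×3.5) = 0.6667

Normalization: ∑ P(n) = 1
P(0) × (1.0000 + 0.4118 + 1.3725 + 1.0606 + 0.6667) = 1
P(0) × 4.5116 = 1
P(0) = 1/4.5116 = 0.2217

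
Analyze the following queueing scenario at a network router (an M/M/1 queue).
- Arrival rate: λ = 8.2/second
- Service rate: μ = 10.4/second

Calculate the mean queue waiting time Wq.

First, compute utilization: ρ = λ/μ = 8.2/10.4 = 0.7885
For M/M/1: Wq = λ/(μ(μ-λ))
Wq = 8.2/(10.4 × (10.4-8.2))
Wq = 8.2/(10.4 × 2.20)
Wq = 0.3584 seconds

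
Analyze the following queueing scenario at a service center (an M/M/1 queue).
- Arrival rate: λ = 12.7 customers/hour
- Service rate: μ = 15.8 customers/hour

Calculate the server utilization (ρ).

Server utilization: ρ = λ/μ
ρ = 12.7/15.8 = 0.8038
The server is busy 80.38% of the time.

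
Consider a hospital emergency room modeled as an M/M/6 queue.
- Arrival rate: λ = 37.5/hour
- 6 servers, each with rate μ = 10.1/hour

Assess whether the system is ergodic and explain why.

Stability requires ρ = λ/(cμ) < 1
ρ = 37.5/(6 × 10.1) = 37.5/60.60 = 0.6188
Since 0.6188 < 1, the system is STABLE.
The servers are busy 61.88% of the time.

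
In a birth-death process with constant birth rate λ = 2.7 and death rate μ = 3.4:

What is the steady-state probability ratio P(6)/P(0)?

For constant rates: P(n)/P(0) = (λ/μ)^n
P(6)/P(0) = (2.7/3.4)^6 = 0.7941^6 = 0.2508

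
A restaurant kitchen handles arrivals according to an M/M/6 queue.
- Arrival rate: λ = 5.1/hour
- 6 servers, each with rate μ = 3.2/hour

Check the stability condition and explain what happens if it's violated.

Stability requires ρ = λ/(cμ) < 1
ρ = 5.1/(6 × 3.2) = 5.1/19.20 = 0.2656
Since 0.2656 < 1, the system is STABLE.
The servers are busy 26.56% of the time.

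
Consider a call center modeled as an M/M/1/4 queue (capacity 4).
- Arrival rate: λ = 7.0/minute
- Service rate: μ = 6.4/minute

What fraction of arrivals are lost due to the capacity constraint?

ρ = λ/μ = 7.0/6.4 = 1.09375
P₀ = (1-ρ)/(1-ρ^(K+1)) = (1-1.09375)/(1-1.09375^5) = -0.09375/-0.5653 = 0.1658
P_K = P₀×ρ^K = 0.1658 × 1.09375^4 = 0.1658 × 1.4311 = 0.2373
Blocking probability = 23.73%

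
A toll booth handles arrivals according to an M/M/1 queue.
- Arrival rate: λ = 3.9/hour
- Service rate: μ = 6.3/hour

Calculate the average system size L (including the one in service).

ρ = λ/μ = 3.9/6.3 = 0.6190
For M/M/1: L = λ/(μ-λ)
L = 3.9/(6.3-3.9) = 3.9/2.40
L = 1.6250 vehicles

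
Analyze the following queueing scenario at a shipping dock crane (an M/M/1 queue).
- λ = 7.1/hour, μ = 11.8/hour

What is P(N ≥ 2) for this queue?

ρ = λ/μ = 7.1/11.8 = 0.6017
P(N ≥ n) = ρⁿ
P(N ≥ 2) = 0.6017^2
P(N ≥ 2) = 0.3620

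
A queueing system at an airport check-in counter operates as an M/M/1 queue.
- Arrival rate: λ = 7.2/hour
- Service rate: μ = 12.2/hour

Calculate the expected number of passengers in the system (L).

ρ = λ/μ = 7.2/12.2 = 0.5902
For M/M/1: L = λ/(μ-λ)
L = 7.2/(12.2-7.2) = 7.2/5.00
L = 1.4400 passengers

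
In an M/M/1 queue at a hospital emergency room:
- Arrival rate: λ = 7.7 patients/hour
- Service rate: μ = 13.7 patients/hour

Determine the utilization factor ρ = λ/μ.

Server utilization: ρ = λ/μ
ρ = 7.7/13.7 = 0.5620
The server is busy 56.20% of the time.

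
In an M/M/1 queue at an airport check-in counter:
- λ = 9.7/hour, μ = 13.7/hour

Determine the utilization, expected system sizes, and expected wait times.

Step 1: ρ = λ/μ = 9.7/13.7 = 0.7080
Step 2: L = λ/(μ-λ) = 9.7/4.00 = 2.4250
Step 3: Lq = λ²/(μ(μ-λ)) = 94.09/(13.7×4.00) = 1.7170
Step 4: W = 1/(μ-λ) = 1/4.00 = 0.2500
Step 5: Wq = λ/(μ(μ-λ)) = 9.7/(13.7×4.00) = 0.1770
Step 6: P(0) = 1-ρ = 0.2920
Verify: L = λW = 9.7×0.2500 = 2.4250 ✔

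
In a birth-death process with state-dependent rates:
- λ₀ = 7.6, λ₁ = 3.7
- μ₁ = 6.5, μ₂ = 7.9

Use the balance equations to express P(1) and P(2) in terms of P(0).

Balance equations:
State 0: λ₀P₀ = μ₁P₁ → P₁ = (λ₀/μ₁)P₀ = (7.6/6.5)P₀ = 1.1692P₀
State 1: P₂ = (λ₀λ₁)/(μ₁μ₂)P₀ = (7.6×3.7)/(6.5×7.9)P₀ = 0.5476P₀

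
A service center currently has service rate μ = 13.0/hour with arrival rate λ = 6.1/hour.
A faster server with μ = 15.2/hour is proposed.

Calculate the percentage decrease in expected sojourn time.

System 1: ρ₁ = 6.1/13.0 = 0.4692, W₁ = 1/(13.0-6.1) = 0.14493
System 2: ρ₂ = 6.1/15.2 = 0.4013, W₂ = 1/(15.2-6.1) = 0.10989
Improvement: (W₁-W₂)/W₁ = (0.14493-0.10989)/0.14493 = 24.18%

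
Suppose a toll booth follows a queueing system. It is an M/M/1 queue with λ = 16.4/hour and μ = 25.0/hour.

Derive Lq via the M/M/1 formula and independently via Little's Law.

Method 1 (direct): Lq = λ²/(μ(μ-λ)) = 268.96/(25.0 × 8.60) = 1.2510

Method 2 (Little's Law):
W = 1/(μ-λ) = 1/8.60 = 0.11628
Wq = W - 1/μ = 0.11628 - 0.040000 = 0.07628
Lq = λWq = 16.4 × 0.07628 = 1.2510 ✔ (matches Method 1)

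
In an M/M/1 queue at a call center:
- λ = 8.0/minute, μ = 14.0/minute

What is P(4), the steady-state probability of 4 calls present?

ρ = λ/μ = 8.0/14.0 = 0.57143
P(n) = (1-ρ)ρⁿ
P(4) = (1-0.57143) × 0.57143^4
P(4) = 0.428570 × 0.106623
P(4) = 0.04570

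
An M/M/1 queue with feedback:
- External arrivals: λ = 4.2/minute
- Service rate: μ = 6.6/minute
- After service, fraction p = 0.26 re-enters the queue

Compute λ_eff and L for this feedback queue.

Effective arrival rate: λ_eff = λ/(1-p) = 4.2/(1-0.26) = 4.2/0.74 = 5.675676
ρ = λ_eff/μ = 5.675676/6.6 = 0.859951
L = ρ/(1-ρ) = 0.859951/(1-0.859951) = 6.1404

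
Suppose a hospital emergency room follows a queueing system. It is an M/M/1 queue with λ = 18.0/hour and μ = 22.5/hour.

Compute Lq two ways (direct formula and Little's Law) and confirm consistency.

Method 1 (direct): Lq = λ²/(μ(μ-λ)) = 324.00/(22.5 × 4.50) = 3.2000

Method 2 (Little's Law):
W = 1/(μ-λ) = 1/4.50 = 0.22222
Wq = W - 1/μ = 0.22222 - 0.044444 = 0.17778
Lq = λWq = 18.0 × 0.17778 = 3.2000 ✔ (matches Method 1)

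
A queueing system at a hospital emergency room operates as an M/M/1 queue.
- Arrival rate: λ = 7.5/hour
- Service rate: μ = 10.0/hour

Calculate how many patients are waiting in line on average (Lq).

ρ = λ/μ = 7.5/10.0 = 0.7500
For M/M/1: Lq = λ²/(μ(μ-λ))
Lq = 56.25/(10.0 × 2.50)
Lq = 2.2500 patients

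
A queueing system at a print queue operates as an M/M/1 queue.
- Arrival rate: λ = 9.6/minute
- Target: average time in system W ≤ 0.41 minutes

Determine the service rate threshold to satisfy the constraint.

For M/M/1: W = 1/(μ-λ)
Need W ≤ 0.41, so 1/(μ-λ) ≤ 0.41
μ - λ ≥ 1/0.41 = 2.4390
μ ≥ 9.6 + 2.4390 = 12.0390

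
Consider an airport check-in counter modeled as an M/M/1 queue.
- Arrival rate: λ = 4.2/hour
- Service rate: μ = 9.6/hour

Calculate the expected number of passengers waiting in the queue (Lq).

ρ = λ/μ = 4.2/9.6 = 0.4375
For M/M/1: Lq = λ²/(μ(μ-λ))
Lq = 17.64/(9.6 × 5.40)
Lq = 0.3403 passengers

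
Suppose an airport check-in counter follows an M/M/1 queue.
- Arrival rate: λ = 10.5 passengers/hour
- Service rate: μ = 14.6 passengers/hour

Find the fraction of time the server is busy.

Server utilization: ρ = λ/μ
ρ = 10.5/14.6 = 0.7192
The server is busy 71.92% of the time.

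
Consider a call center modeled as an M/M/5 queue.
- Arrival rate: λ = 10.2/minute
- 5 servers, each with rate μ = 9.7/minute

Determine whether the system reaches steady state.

Stability requires ρ = λ/(cμ) < 1
ρ = 10.2/(5 × 9.7) = 10.2/48.50 = 0.2103
Since 0.2103 < 1, the system is STABLE.
The servers are busy 21.03% of the time.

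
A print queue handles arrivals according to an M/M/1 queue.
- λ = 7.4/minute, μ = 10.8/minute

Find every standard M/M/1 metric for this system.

Step 1: ρ = λ/μ = 7.4/10.8 = 0.6852
Step 2: L = λ/(μ-λ) = 7.4/3.40 = 2.1765
Step 3: Lq = λ²/(μ(μ-λ)) = 54.76/(10.8×3.40) = 1.4913
Step 4: W = 1/(μ-λ) = 1/3.40 = 0.29412
Step 5: Wq = λ/(μ(μ-λ)) = 7.4/(10.8×3.40) = 0.2015
Step 6: P(0) = 1-ρ = 0.3148
Verify: L = λW = 7.4×0.29412 = 2.1765 ✔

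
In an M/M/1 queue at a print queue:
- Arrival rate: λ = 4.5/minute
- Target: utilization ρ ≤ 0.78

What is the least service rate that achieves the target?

ρ = λ/μ, so μ = λ/ρ
μ ≥ 4.5/0.78 = 5.7692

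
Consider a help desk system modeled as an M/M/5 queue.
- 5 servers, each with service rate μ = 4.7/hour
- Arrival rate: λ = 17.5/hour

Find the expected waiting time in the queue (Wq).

Traffic intensity: ρ = λ/(cμ) = 17.5/(5×4.7) = 0.7447
Since ρ = 0.7447 < 1, system is stable.
Offered load a = λ/μ = cρ = 17.5/4.7 = 3.7234
P₀ = [ Σₙ₌₀^4 aⁿ/n! + a^5/(5!(1-ρ)) ]⁻¹
Σ = a^0/0! + a^1/1! + a^2/2! + a^3/3! + a^4/4! = 1.00000 + 3.72340 + 6.93187 + 8.60338 + 8.00847 = 28.2671
a^5/(5!(1-ρ)) = 715.6505/(120 × 0.25532) = 23.3580
P₀ = 1/(28.2671 + 23.3580) = 0.01937
Lq = P₀·a^5·ρ / (5!(1-ρ)²) = 0.0193704 × 715.6505 × 0.744681 / (120 × 0.0651879) = 1.3197
Wq = Lq/λ = 1.3197/17.5 = 0.07541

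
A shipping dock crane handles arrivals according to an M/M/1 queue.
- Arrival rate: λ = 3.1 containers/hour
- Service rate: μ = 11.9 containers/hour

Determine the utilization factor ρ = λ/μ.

Server utilization: ρ = λ/μ
ρ = 3.1/11.9 = 0.2605
The server is busy 26.05% of the time.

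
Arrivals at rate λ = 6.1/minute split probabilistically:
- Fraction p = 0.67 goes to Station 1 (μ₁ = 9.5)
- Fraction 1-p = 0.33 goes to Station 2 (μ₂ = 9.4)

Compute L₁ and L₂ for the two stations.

Effective rates: λ₁ = 6.1×0.67 = 4.087, λ₂ = 6.1×0.33 = 2.013
Station 1: ρ₁ = 4.087/9.5 = 0.4302, L₁ = ρ₁/(1-ρ₁) = 0.4302/(1-0.4302) = 0.7550
Station 2: ρ₂ = 2.013/9.4 = 0.21415, L₂ = ρ₂/(1-ρ₂) = 0.21415/(1-0.21415) = 0.2725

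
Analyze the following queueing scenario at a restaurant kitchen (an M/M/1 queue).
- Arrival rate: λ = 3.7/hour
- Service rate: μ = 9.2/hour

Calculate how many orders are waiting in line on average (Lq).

ρ = λ/μ = 3.7/9.2 = 0.4022
For M/M/1: Lq = λ²/(μ(μ-λ))
Lq = 13.69/(9.2 × 5.50)
Lq = 0.2706 orders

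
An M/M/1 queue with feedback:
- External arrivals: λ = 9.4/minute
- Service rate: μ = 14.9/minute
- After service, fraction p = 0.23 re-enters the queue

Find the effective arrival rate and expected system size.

Effective arrival rate: λ_eff = λ/(1-p) = 9.4/(1-0.23) = 9.4/0.77 = 12.2078
ρ = λ_eff/μ = 12.2078/14.9 = 0.819315
L = ρ/(1-ρ) = 0.819315/(1-0.819315) = 4.5345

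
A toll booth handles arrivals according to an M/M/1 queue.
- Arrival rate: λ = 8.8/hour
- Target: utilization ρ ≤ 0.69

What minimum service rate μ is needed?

ρ = λ/μ, so μ = λ/ρ
μ ≥ 8.8/0.69 = 12.7536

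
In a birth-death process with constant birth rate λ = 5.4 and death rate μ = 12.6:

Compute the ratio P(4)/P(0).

For constant rates: P(n)/P(0) = (λ/μ)^n
P(4)/P(0) = (5.4/12.6)^4 = 0.4286^4 = 0.03374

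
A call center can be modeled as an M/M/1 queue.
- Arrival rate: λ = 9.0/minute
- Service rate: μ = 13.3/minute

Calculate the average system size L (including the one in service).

ρ = λ/μ = 9.0/13.3 = 0.6767
For M/M/1: L = λ/(μ-λ)
L = 9.0/(13.3-9.0) = 9.0/4.30
L = 2.0930 calls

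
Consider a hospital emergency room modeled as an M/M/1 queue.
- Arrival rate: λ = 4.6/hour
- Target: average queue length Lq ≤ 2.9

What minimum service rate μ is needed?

For M/M/1: Lq = λ²/(μ(μ-λ))
Need Lq ≤ 2.9, i.e. μ(μ-λ) ≥ λ²/2.9
μ² - 4.6μ - 21.16/2.9 ≥ 0  →  μ² - 4.6μ - 7.29655 ≥ 0
Quadratic formula (positive root): μ = [λ + √(λ² + 4×7.29655)]/2
Discriminant: 21.16 + 4×7.29655 = 50.3462, √50.3462 = 7.09551
μ ≥ (4.6 + 7.09551)/2 = 5.8478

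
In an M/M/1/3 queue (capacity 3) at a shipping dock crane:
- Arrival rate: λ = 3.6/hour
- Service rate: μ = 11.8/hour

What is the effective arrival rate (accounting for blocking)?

ρ = λ/μ = 3.6/11.8 = 0.3051
P₀ = (1-ρ)/(1-ρ^(K+1)) = (1-0.3051)/(1-0.3051^4) = 0.6949/0.9913 = 0.7010
P_K = P₀×ρ^K = 0.7010 × 0.3051^3 = 0.7010 × 0.02840 = 0.01991
λ_eff = λ(1-P_K) = 3.6 × (1 - 0.01991) = 3.6 × 0.98009 = 3.5283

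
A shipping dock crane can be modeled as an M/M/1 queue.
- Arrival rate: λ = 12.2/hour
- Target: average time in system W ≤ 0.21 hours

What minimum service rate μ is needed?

For M/M/1: W = 1/(μ-λ)
Need W ≤ 0.21, so 1/(μ-λ) ≤ 0.21
μ - λ ≥ 1/0.21 = 4.7619
μ ≥ 12.2 + 4.7619 = 16.9619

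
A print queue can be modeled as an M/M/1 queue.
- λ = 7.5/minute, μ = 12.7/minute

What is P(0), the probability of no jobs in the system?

ρ = λ/μ = 7.5/12.7 = 0.5906
P(0) = 1 - ρ = 1 - 0.5906 = 0.4094
The server is idle 40.94% of the time.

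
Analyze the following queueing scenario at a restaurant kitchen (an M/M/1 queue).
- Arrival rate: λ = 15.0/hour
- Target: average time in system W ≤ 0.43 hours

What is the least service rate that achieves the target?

For M/M/1: W = 1/(μ-λ)
Need W ≤ 0.43, so 1/(μ-λ) ≤ 0.43
μ - λ ≥ 1/0.43 = 2.3256
μ ≥ 15.0 + 2.3256 = 17.3256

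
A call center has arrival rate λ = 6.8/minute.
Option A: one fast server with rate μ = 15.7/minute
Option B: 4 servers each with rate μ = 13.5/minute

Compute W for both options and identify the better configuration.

Option A: single server μ = 15.7 (M/M/1)
  ρ_A = 6.8/15.7 = 0.4331
  W_A = 1/(μ-λ) = 1/(15.7-6.8) = 1/8.90 = 0.1124

Option B: 4 servers μ = 13.5 (M/M/4)
  ρ_B = λ/(cμ) = 6.8/(4×13.5) = 0.1259
  Offered load a = λ/μ = cρ = 6.8/13.5 = 0.5037
  P₀ = [ Σₙ₌₀^3 aⁿ/n! + a^4/(4!(1-ρ)) ]⁻¹
  Σ = a^0/0! + a^1/1! + a^2/2! + a^3/3! = 1.0000 + 0.5037 + 0.1269 + 0.02130 = 1.6519
  a^4/(4!(1-ρ)) = 0.064373/(24 × 0.87407) = 0.003069
  P₀ = 1/(1.65186 + 0.00306861) = 0.6043
  Lq = P₀·a^4·ρ / (4!(1-ρ)²) = 0.6043 × 0.06437 × 0.1259 / (24 × 0.7640) = 0.0002671
  Wq_B = Lq/λ = 0.0002671/6.8 = 0.00003928
  W_B = Wq_B + 1/μ = 0.00003928 + 0.07407 = 0.07411

Since W_B = 0.07411 < W_A = 0.1124, Option B (multiple servers) has the shorter time in system.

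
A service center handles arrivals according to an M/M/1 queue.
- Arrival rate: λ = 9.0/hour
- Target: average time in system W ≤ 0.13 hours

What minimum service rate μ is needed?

For M/M/1: W = 1/(μ-λ)
Need W ≤ 0.13, so 1/(μ-λ) ≤ 0.13
μ - λ ≥ 1/0.13 = 7.6923
μ ≥ 9.0 + 7.6923 = 16.6923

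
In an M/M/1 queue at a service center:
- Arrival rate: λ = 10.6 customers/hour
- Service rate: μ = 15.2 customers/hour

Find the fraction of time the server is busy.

Server utilization: ρ = λ/μ
ρ = 10.6/15.2 = 0.6974
The server is busy 69.74% of the time.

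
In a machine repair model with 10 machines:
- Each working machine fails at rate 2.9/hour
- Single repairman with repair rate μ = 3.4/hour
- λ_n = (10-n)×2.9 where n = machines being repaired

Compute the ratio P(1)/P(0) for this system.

P(1)/P(0) = ∏_{i=0}^{1-1} λ_i/μ_{i+1}
= (10-0)×2.9/3.4
= 8.5294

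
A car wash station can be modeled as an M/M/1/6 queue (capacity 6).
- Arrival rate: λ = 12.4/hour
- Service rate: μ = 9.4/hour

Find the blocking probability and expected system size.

ρ = λ/μ = 12.4/9.4 = 1.31915
P₀ = (1-ρ)/(1-ρ^(K+1)) = (1-1.31915)/(1-1.31915^7) = -0.31915/-5.9512 = 0.05363
P_K = P₀×ρ^K = 0.05363 × 1.31915^6 = 0.05363 × 5.2694 = 0.2826
Blocking probability P_6 = 0.2826 (28.26%)
L = ρ[1 - (K+1)ρ^K + Kρ^(K+1)] / [(1-ρ)(1-ρ^(K+1))]
L = 1.31915 × (1 - 7×5.26945 + 6×6.95119) / ((1 - 1.31915) × (1 - 6.95119)) = 4.0429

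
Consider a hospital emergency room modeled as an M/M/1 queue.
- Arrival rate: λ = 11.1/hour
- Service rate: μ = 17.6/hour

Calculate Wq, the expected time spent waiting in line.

First, compute utilization: ρ = λ/μ = 11.1/17.6 = 0.6307
For M/M/1: Wq = λ/(μ(μ-λ))
Wq = 11.1/(17.6 × (17.6-11.1))
Wq = 11.1/(17.6 × 6.50)
Wq = 0.09703 hours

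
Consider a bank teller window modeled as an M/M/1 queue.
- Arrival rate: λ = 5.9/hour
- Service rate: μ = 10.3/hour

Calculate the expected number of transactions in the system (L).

ρ = λ/μ = 5.9/10.3 = 0.5728
For M/M/1: L = λ/(μ-λ)
L = 5.9/(10.3-5.9) = 5.9/4.40
L = 1.3409 transactions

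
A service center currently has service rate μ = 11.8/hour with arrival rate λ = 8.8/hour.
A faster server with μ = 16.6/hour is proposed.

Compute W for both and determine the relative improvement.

System 1: ρ₁ = 8.8/11.8 = 0.7458, W₁ = 1/(11.8-8.8) = 0.3333
System 2: ρ₂ = 8.8/16.6 = 0.5301, W₂ = 1/(16.6-8.8) = 0.1282
Improvement: (W₁-W₂)/W₁ = (0.3333-0.1282)/0.3333 = 61.54%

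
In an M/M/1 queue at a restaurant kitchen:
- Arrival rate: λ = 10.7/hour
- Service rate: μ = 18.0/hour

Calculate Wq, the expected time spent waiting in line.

First, compute utilization: ρ = λ/μ = 10.7/18.0 = 0.5944
For M/M/1: Wq = λ/(μ(μ-λ))
Wq = 10.7/(18.0 × (18.0-10.7))
Wq = 10.7/(18.0 × 7.30)
Wq = 0.08143 hours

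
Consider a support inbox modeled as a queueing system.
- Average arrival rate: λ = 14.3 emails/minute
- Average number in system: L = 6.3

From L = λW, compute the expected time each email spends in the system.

Little's Law: L = λW, so W = L/λ
W = 6.3/14.3 = 0.4406 minutes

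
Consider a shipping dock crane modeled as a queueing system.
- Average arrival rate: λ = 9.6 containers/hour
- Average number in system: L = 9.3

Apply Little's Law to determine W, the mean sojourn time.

Little's Law: L = λW, so W = L/λ
W = 9.3/9.6 = 0.9688 hours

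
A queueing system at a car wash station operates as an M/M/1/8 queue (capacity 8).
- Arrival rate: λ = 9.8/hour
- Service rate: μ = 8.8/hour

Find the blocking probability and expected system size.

ρ = λ/μ = 9.8/8.8 = 1.113636
P₀ = (1-ρ)/(1-ρ^(K+1)) = (1-1.113636)/(1-1.113636^9) = -0.11364/-1.6344 = 0.06953
P_K = P₀×ρ^K = 0.06953 × 1.113636^8 = 0.06953 × 2.3656 = 0.1645
Blocking probability P_8 = 0.1645 (16.45%)
L = ρ[1 - (K+1)ρ^K + Kρ^(K+1)] / [(1-ρ)(1-ρ^(K+1))]
L = 1.113636 × (1 - 9×2.36563 + 8×2.63445) / ((1 - 1.113636) × (1 - 2.63445)) = 4.7064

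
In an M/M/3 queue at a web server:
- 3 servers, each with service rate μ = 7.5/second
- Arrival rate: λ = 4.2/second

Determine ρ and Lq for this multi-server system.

Traffic intensity: ρ = λ/(cμ) = 4.2/(3×7.5) = 0.1867
Since ρ = 0.1867 < 1, system is stable.
Offered load a = λ/μ = cρ = 4.2/7.5 = 0.5600
P₀ = [ Σₙ₌₀^2 aⁿ/n! + a^3/(3!(1-ρ)) ]⁻¹
Σ = a^0/0! + a^1/1! + a^2/2! = 1.0000 + 0.5600 + 0.1568 = 1.7168
a^3/(3!(1-ρ)) = 0.1756/(6 × 0.8133) = 0.03599
P₀ = 1/(1.7168 + 0.03599) = 0.5705
Lq = P₀·a^3·ρ / (3!(1-ρ)²) = 0.5705 × 0.1756 × 0.1867 / (6 × 0.6615) = 0.004712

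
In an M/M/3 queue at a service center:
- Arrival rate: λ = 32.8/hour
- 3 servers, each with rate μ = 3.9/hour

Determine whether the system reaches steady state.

Stability requires ρ = λ/(cμ) < 1
ρ = 32.8/(3 × 3.9) = 32.8/11.70 = 2.8034
Since 2.8034 ≥ 1, the system is UNSTABLE.
Need c > λ/μ = 32.8/3.9 = 8.41.
Minimum servers needed: c = 9.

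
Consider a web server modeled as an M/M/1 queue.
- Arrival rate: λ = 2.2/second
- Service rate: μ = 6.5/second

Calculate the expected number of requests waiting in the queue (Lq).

ρ = λ/μ = 2.2/6.5 = 0.3385
For M/M/1: Lq = λ²/(μ(μ-λ))
Lq = 4.84/(6.5 × 4.30)
Lq = 0.1732 requests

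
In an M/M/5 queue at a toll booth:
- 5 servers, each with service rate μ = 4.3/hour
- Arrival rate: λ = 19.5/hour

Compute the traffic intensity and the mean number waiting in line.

Traffic intensity: ρ = λ/(cμ) = 19.5/(5×4.3) = 0.9070
Since ρ = 0.9070 < 1, system is stable.
Offered load a = λ/μ = cρ = 19.5/4.3 = 4.5349
P₀ = [ Σₙ₌₀^4 aⁿ/n! + a^5/(5!(1-ρ)) ]⁻¹
Σ = a^0/0! + a^1/1! + a^2/2! + a^3/3! + a^4/4! = 1.0000 + 4.5349 + 10.2826 + 15.5434 + 17.6219 = 48.9828
a^5/(5!(1-ρ)) = 1917.9213/(120 × 0.09302326) = 171.8138
P₀ = 1/(48.9828 + 171.8138) = 0.004529
Lq = P₀·a^5·ρ / (5!(1-ρ)²) = 0.00452905 × 1917.9213 × 0.906977 / (120 × 0.00865333) = 7.5870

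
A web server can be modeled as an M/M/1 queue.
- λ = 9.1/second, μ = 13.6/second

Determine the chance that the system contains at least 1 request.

ρ = λ/μ = 9.1/13.6 = 0.6691
P(N ≥ n) = ρⁿ
P(N ≥ 1) = 0.6691^1
P(N ≥ 1) = 0.6691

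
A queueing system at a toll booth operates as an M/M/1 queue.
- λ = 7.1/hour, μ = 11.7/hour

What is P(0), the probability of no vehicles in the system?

ρ = λ/μ = 7.1/11.7 = 0.6068
P(0) = 1 - ρ = 1 - 0.6068 = 0.3932
The server is idle 39.32% of the time.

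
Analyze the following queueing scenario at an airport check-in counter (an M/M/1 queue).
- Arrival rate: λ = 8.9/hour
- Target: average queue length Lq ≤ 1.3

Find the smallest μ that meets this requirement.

For M/M/1: Lq = λ²/(μ(μ-λ))
Need Lq ≤ 1.3, i.e. μ(μ-λ) ≥ λ²/1.3
μ² - 8.9μ - 79.21/1.3 ≥ 0  →  μ² - 8.9μ - 60.93077 ≥ 0
Quadratic formula (positive root): μ = [λ + √(λ² + 4×60.93077)]/2
Discriminant: 79.21 + 4×60.93077 = 322.9331, √322.9331 = 17.9703
μ ≥ (8.9 + 17.9703)/2 = 13.4352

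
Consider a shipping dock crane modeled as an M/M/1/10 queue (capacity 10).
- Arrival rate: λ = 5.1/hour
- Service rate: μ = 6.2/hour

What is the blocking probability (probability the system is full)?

ρ = λ/μ = 5.1/6.2 = 0.82258
P₀ = (1-ρ)/(1-ρ^(K+1)) = (1-0.82258)/(1-0.82258^11) = 0.17742/0.88333 = 0.2009
P_K = P₀×ρ^K = 0.2009 × 0.82258^10 = 0.2009 × 0.1418 = 0.02849
Blocking probability = 2.85%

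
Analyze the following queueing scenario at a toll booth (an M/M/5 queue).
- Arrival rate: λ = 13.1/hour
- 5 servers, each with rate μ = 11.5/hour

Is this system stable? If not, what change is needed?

Stability requires ρ = λ/(cμ) < 1
ρ = 13.1/(5 × 11.5) = 13.1/57.50 = 0.2278
Since 0.2278 < 1, the system is STABLE.
The servers are busy 22.78% of the time.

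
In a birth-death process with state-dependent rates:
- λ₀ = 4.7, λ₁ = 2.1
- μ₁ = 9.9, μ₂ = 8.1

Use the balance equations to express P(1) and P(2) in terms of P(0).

Balance equations:
State 0: λ₀P₀ = μ₁P₁ → P₁ = (λ₀/μ₁)P₀ = (4.7/9.9)P₀ = 0.4747P₀
State 1: P₂ = (λ₀λ₁)/(μ₁μ₂)P₀ = (4.7×2.1)/(9.9×8.1)P₀ = 0.1231P₀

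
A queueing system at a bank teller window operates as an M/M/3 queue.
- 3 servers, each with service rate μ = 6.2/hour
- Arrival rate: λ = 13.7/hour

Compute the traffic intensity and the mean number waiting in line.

Traffic intensity: ρ = λ/(cμ) = 13.7/(3×6.2) = 0.7366
Since ρ = 0.7366 < 1, system is stable.
Offered load a = λ/μ = cρ = 13.7/6.2 = 2.2097
P₀ = [ Σₙ₌₀^2 aⁿ/n! + a^3/(3!(1-ρ)) ]⁻¹
Σ = a^0/0! + a^1/1! + a^2/2! = 1.0000 + 2.2097 + 2.4413 = 5.6510
a^3/(3!(1-ρ)) = 10.7891/(6 × 0.26344) = 6.8258
P₀ = 1/(5.6510 + 6.8258) = 0.08015
Lq = P₀·a^3·ρ / (3!(1-ρ)²) = 0.080149 × 10.7891 × 0.73656 / (6 × 0.069401) = 1.5296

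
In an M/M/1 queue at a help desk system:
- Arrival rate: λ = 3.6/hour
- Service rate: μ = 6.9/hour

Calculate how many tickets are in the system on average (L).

ρ = λ/μ = 3.6/6.9 = 0.5217
For M/M/1: L = λ/(μ-λ)
L = 3.6/(6.9-3.6) = 3.6/3.30
L = 1.0909 tickets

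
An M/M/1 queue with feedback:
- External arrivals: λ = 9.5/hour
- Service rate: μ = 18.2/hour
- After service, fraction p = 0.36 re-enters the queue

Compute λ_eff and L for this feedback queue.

Effective arrival rate: λ_eff = λ/(1-p) = 9.5/(1-0.36) = 9.5/0.64 = 14.8438
ρ = λ_eff/μ = 14.8438/18.2 = 0.81559
L = ρ/(1-ρ) = 0.81559/(1-0.81559) = 4.4227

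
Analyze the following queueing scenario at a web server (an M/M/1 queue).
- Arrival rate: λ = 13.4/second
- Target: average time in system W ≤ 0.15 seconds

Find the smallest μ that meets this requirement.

For M/M/1: W = 1/(μ-λ)
Need W ≤ 0.15, so 1/(μ-λ) ≤ 0.15
μ - λ ≥ 1/0.15 = 6.6667
μ ≥ 13.4 + 6.6667 = 20.0667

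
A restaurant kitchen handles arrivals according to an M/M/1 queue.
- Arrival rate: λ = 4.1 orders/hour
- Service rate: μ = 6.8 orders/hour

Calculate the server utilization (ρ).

Server utilization: ρ = λ/μ
ρ = 4.1/6.8 = 0.6029
The server is busy 60.29% of the time.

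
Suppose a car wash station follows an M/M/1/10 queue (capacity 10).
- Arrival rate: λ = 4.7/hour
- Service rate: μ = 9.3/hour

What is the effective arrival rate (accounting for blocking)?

ρ = λ/μ = 4.7/9.3 = 0.50538
P₀ = (1-ρ)/(1-ρ^(K+1)) = (1-0.50538)/(1-0.50538^11) = 0.49462/0.99945 = 0.4949
P_K = P₀×ρ^K = 0.49489 × 0.50538^10 = 0.49489 × 0.0010869 = 0.0005379
λ_eff = λ(1-P_K) = 4.7 × (1 - 0.0005379) = 4.7 × 0.99946 = 4.6975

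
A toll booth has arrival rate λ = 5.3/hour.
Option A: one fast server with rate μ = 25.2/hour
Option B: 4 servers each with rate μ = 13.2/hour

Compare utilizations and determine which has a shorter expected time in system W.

Option A: single server μ = 25.2 (M/M/1)
  ρ_A = 5.3/25.2 = 0.2103
  W_A = 1/(μ-λ) = 1/(25.2-5.3) = 1/19.90 = 0.05025

Option B: 4 servers μ = 13.2 (M/M/4)
  ρ_B = λ/(cμ) = 5.3/(4×13.2) = 0.1004
  Offered load a = λ/μ = cρ = 5.3/13.2 = 0.4015
  P₀ = [ Σₙ₌₀^3 aⁿ/n! + a^4/(4!(1-ρ)) ]⁻¹
  Σ = a^0/0! + a^1/1! + a^2/2! + a^3/3! = 1.0000 + 0.4015 + 0.08061 + 0.01079 = 1.4929
  a^4/(4!(1-ρ)) = 0.02599/(24 × 0.8996) = 0.001204
  P₀ = 1/(1.4929 + 0.001204) = 0.6693
  Lq = P₀·a^4·ρ / (4!(1-ρ)²) = 0.6692928 × 0.02599009 × 0.1003788 / (24 × 0.8093183) = 0.00008989
  Wq_B = Lq/λ = 0.000089895/5.3 = 0.000016961
  W_B = Wq_B + 1/μ = 0.000016961 + 0.075758 = 0.07577

Since W_A = 0.05025 < W_B = 0.07577, Option A (single fast server) has the shorter time in system.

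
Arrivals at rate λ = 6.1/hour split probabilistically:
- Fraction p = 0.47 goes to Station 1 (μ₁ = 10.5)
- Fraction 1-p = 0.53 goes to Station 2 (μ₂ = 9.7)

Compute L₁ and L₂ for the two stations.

Effective rates: λ₁ = 6.1×0.47 = 2.867, λ₂ = 6.1×0.53 = 3.233
Station 1: ρ₁ = 2.867/10.5 = 0.27305, L₁ = ρ₁/(1-ρ₁) = 0.27305/(1-0.27305) = 0.3756
Station 2: ρ₂ = 3.233/9.7 = 0.3333, L₂ = ρ₂/(1-ρ₂) = 0.3333/(1-0.3333) = 0.4999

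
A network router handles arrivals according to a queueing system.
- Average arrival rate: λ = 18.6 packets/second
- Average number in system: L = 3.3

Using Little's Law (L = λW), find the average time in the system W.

Little's Law: L = λW, so W = L/λ
W = 3.3/18.6 = 0.1774 seconds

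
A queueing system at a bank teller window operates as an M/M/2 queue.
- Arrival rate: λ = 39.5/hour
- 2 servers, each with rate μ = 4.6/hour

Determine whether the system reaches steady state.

Stability requires ρ = λ/(cμ) < 1
ρ = 39.5/(2 × 4.6) = 39.5/9.20 = 4.2935
Since 4.2935 ≥ 1, the system is UNSTABLE.
Need c > λ/μ = 39.5/4.6 = 8.59.
Minimum servers needed: c = 9.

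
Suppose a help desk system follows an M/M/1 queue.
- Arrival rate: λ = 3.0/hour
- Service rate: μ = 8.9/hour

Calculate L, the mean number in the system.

ρ = λ/μ = 3.0/8.9 = 0.3371
For M/M/1: L = λ/(μ-λ)
L = 3.0/(8.9-3.0) = 3.0/5.90
L = 0.5085 tickets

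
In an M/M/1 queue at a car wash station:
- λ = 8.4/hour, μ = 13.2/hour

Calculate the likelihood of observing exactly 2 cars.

ρ = λ/μ = 8.4/13.2 = 0.6364
P(n) = (1-ρ)ρⁿ
P(2) = (1-0.6364) × 0.6364^2
P(2) = 0.3636 × 0.4050
P(2) = 0.1473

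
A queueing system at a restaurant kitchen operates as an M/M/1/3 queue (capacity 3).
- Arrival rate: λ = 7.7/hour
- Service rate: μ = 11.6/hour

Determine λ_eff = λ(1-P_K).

ρ = λ/μ = 7.7/11.6 = 0.6638
P₀ = (1-ρ)/(1-ρ^(K+1)) = (1-0.6638)/(1-0.6638^4) = 0.3362/0.8058 = 0.4172
P_K = P₀×ρ^K = 0.4172 × 0.6638^3 = 0.4172 × 0.2925 = 0.1220
λ_eff = λ(1-P_K) = 7.7 × (1 - 0.12203) = 7.7 × 0.87797 = 6.7604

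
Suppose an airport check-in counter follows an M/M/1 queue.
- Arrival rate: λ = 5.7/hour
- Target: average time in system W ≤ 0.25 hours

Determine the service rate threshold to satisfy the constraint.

For M/M/1: W = 1/(μ-λ)
Need W ≤ 0.25, so 1/(μ-λ) ≤ 0.25
μ - λ ≥ 1/0.25 = 4.0000
μ ≥ 5.7 + 4.0000 = 9.7000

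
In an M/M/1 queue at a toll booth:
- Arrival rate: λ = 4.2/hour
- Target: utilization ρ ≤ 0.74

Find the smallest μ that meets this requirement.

ρ = λ/μ, so μ = λ/ρ
μ ≥ 4.2/0.74 = 5.6757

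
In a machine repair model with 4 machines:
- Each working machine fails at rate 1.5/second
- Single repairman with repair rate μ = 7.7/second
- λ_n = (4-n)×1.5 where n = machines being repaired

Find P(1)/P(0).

P(1)/P(0) = ∏_{i=0}^{1-1} λ_i/μ_{i+1}
= (4-0)×1.5/7.7
= 0.7792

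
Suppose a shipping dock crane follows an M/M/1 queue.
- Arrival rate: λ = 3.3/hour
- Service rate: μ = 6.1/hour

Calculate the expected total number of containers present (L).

ρ = λ/μ = 3.3/6.1 = 0.5410
For M/M/1: L = λ/(μ-λ)
L = 3.3/(6.1-3.3) = 3.3/2.80
L = 1.1786 containers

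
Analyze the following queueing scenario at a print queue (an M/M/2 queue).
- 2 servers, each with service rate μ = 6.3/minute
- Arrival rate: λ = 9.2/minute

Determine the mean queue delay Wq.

Traffic intensity: ρ = λ/(cμ) = 9.2/(2×6.3) = 0.7302
Since ρ = 0.7302 < 1, system is stable.
Offered load a = λ/μ = cρ = 9.2/6.3 = 1.4603
P₀ = [ Σₙ₌₀^1 aⁿ/n! + a^2/(2!(1-ρ)) ]⁻¹
Σ = a^0/0! + a^1/1! = 1.0000 + 1.4603 = 2.4603
a^2/(2!(1-ρ)) = 2.1325/(2 × 0.26984) = 3.9514
P₀ = 1/(2.4603 + 3.9514) = 0.1560
Lq = P₀·a^2·ρ / (2!(1-ρ)²) = 0.155963 × 2.13253 × 0.730159 / (2 × 0.0728143) = 1.6676
Wq = Lq/λ = 1.6676/9.2 = 0.1813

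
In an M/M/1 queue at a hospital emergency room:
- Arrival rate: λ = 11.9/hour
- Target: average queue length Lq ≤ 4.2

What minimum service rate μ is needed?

For M/M/1: Lq = λ²/(μ(μ-λ))
Need Lq ≤ 4.2, i.e. μ(μ-λ) ≥ λ²/4.2
μ² - 11.9μ - 141.61/4.2 ≥ 0  →  μ² - 11.9μ - 33.71667 ≥ 0
Quadratic formula (positive root): μ = [λ + √(λ² + 4×33.71667)]/2
Discriminant: 141.61 + 4×33.71667 = 276.4767, √276.4767 = 16.6276
μ ≥ (11.9 + 16.6276)/2 = 14.2638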